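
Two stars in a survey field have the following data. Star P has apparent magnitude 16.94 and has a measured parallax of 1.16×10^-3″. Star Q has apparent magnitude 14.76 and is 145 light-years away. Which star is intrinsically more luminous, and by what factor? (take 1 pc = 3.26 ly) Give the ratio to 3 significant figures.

Star P is more luminous, by a factor of 50.4.

Star P: d = 1/p = 1/1.16×10^-3″ = 862.1 pc
Star P: M = m − 5 log₁₀ d + 5 = 16.94 − 5·2.9355 + 5 = 7.262
Star Q: d = 145 ly / 3.26 = 44.48 pc
Star Q: M = m − 5 log₁₀ d + 5 = 14.76 − 5·1.6482 + 5 = 11.519
ΔM = M_P − M_Q = 7.262 − (11.519) = -4.257; smaller M is more luminous → Star P.
L ratio = 10^(0.4 |ΔM|) = 10^1.703 = 50.44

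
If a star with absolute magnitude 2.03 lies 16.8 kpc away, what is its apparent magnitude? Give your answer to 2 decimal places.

m ≈ 18.16

d = 16.8 kpc = 16800 pc
m = M + 5 log₁₀ d − 5 = 2.03 + 5·4.2253 − 5 = 18.157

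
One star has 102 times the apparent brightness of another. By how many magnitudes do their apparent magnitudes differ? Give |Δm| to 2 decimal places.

|Δm| ≈ 5.02

Pogson: Δm = −2.5 log₁₀(ratio) = −2.5 log₁₀(102) = −2.5 × 2.0086 = -5.022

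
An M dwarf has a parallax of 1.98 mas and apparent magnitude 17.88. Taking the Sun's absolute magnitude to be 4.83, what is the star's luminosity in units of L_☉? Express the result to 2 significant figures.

d = 1/p = 1000/1.98 mas = 505.1 pc
M = m − 5 log₁₀ d + 5 = 17.88 − 5·2.7033 + 5 = 9.363
M − M_☉ = 9.363 − 4.83 = 4.533
L/L_☉ = 10^(−0.4 × 4.533) = 0.01537

L/L_☉ ≈ 0.015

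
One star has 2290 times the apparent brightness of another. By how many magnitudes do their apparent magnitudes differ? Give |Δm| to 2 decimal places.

|Δm| ≈ 8.40

Pogson: Δm = −2.5 log₁₀(ratio) = −2.5 log₁₀(2290) = −2.5 × 3.3598 = -8.400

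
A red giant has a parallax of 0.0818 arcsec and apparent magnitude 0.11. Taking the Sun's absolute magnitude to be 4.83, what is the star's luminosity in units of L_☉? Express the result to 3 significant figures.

L/L_☉ ≈ 115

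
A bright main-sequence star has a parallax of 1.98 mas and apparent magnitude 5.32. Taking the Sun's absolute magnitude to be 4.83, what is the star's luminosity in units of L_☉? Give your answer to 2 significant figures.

L/L_☉ ≈ 1600

d = 1/p = 1000/1.98 mas = 505.1 pc
M = m − 5 log₁₀ d + 5 = 5.32 − 5·2.7033 + 5 = -3.197
M − M_☉ = -3.197 − 4.83 = -8.027
L/L_☉ = 10^(−0.4 × -8.027) = 1624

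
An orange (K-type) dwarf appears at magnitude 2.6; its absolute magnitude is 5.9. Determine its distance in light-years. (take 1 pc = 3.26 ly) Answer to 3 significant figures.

d ≈ 7.13 ly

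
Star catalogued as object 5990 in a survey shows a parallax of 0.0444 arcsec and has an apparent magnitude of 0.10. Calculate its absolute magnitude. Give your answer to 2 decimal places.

d = 1/p = 1/0.0444″ = 22.52 pc
5 log₁₀(d/10 pc) = 5 log₁₀(22.52) − 5 = 1.763
M = m − 5 log₁₀(d/10) = 0.10 − 1.763 = -1.663

M ≈ -1.66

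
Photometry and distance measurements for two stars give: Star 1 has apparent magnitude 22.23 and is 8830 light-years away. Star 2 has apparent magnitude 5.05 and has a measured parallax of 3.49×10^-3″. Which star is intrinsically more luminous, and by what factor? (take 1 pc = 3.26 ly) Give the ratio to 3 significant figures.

Star 1: d = 8830 ly / 3.26 = 2709 pc
Star 1: M = m − 5 log₁₀ d + 5 = 22.23 − 5·3.4327 + 5 = 10.066
Star 2: d = 1/p = 1/3.49×10^-3″ = 286.5 pc
Star 2: M = m − 5 log₁₀ d + 5 = 5.05 − 5·2.4572 + 5 = -2.236
ΔM = M_1 − M_2 = 10.066 − (-2.236) = 12.302; smaller M is more luminous → Star 2.
L ratio = 10^(0.4 |ΔM|) = 10^4.921 = 83340

Star 2 is more luminous, by a factor of 83300.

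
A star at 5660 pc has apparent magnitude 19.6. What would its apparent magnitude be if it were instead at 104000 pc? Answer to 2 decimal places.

m ≈ 25.92

Flux ∝ 1/d², so Δm = 5 log₁₀(d₂/d₁) = 5 log₁₀(104000/5660) = 6.321
m₂ = m₁ + Δm = 19.6 + (6.321) = 25.921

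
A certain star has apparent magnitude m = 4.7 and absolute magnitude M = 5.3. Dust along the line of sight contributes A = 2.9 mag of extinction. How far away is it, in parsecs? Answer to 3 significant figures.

m − M = 5 log₁₀(d/10 pc) + A  ⇒  4.7 − (5.3) − 2.9 = 5 log₁₀(d/10)
-3.500 = 5 log₁₀(d/10)
log₁₀ d = (m − M − A)/5 + 1 = 0.3000
d = 10^0.3000 = 1.995 pc

d ≈ 2.00 pc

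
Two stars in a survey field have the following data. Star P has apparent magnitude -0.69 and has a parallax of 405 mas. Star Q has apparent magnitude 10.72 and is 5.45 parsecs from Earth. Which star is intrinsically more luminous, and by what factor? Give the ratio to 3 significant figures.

Star P is more luminous, by a factor of 7520.

Star P: p = 405 mas = 0.405″ → d = 1/p = 2.469 pc
Star P: M = m − 5 log₁₀ d + 5 = -0.69 − 5·0.3925 + 5 = 2.347
Star Q: M = m − 5 log₁₀ d + 5 = 10.72 − 5·0.7364 + 5 = 12.038
ΔM = M_P − M_Q = 2.347 − (12.038) = -9.691; smaller M is more luminous → Star P.
L ratio = 10^(0.4 |ΔM|) = 10^3.876 = 7521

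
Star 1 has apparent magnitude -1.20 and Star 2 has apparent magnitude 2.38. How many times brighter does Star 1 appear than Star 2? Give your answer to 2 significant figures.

Δm = -1.20 − (2.38) = -3.58
Flux ratio = 10^(−0.4 Δm) = 10^(−0.4 × -3.58) = 10^1.432 = 27.04

27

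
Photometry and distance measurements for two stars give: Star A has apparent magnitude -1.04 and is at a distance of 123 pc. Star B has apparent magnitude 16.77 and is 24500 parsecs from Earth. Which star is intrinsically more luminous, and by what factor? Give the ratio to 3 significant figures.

Star A: M = m − 5 log₁₀ d + 5 = -1.04 − 5·2.0899 + 5 = -6.490
Star B: M = m − 5 log₁₀ d + 5 = 16.77 − 5·4.3892 + 5 = -0.176
ΔM = M_A − M_B = -6.490 − (-0.176) = -6.314; smaller M is more luminous → Star A.
L ratio = 10^(0.4 |ΔM|) = 10^2.525 = 335.3

Star A is more luminous, by a factor of 335.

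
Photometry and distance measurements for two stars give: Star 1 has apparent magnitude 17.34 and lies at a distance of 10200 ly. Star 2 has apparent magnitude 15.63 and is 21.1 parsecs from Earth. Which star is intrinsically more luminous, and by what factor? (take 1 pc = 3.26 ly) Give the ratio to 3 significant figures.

Star 1: d = 10200 ly / 3.26 = 3129 pc
Star 1: M = m − 5 log₁₀ d + 5 = 17.34 − 5·3.4954 + 5 = 4.863
Star 2: M = m − 5 log₁₀ d + 5 = 15.63 − 5·1.3243 + 5 = 14.009
ΔM = M_1 − M_2 = 4.863 − (14.009) = -9.146; smaller M is more luminous → Star 1.
L ratio = 10^(0.4 |ΔM|) = 10^3.658 = 4552

Star 1 is more luminous, by a factor of 4550.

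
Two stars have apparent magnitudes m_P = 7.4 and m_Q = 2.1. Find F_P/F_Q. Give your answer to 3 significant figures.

F_P/F_Q ≈ 7.59×10^-3

Magnitude difference = 5.3
Flux ratio = 10^(−0.4 Δm) = 10^(−0.4 × 5.3) = 10^-2.120 = 7.586×10^-3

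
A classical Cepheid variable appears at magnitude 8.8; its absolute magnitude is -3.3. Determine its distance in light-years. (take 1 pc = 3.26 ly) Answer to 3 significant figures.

Distance modulus: m − M = 8.8 − (-3.3) = 12.100
m − M = 5 log₁₀ d − 5
log₁₀ d = (m − M)/5 + 1 = 3.4200
d = 10^3.4200 = 2630 pc
= 8575 ly

d ≈ 8570 ly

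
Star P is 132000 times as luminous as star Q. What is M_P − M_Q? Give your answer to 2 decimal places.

M_P − M_Q ≈ -12.80

Pogson: ΔM = −2.5 log₁₀(ratio) = −2.5 log₁₀(132000) = −2.5 × 5.1206 = -12.801
Star P is brighter, so it has the smaller magnitude: the difference is negative.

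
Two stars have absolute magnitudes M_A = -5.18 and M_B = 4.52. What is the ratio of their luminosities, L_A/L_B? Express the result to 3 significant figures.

ΔM = M_A − M_B = -9.70
L_A/L_B = 10^(−0.4 ΔM) = 10^3.880 = 7586

L_A/L_B ≈ 7590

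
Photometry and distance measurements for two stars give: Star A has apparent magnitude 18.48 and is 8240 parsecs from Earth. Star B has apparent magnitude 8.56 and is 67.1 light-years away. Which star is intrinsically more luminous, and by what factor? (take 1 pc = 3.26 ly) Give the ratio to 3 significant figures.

Star A: M = m − 5 log₁₀ d + 5 = 18.48 − 5·3.9159 + 5 = 3.900
Star B: d = 67.1 ly / 3.26 = 20.58 pc
Star B: M = m − 5 log₁₀ d + 5 = 8.56 − 5·1.3135 + 5 = 6.992
ΔM = M_A − M_B = 3.900 − (6.992) = -3.092; smaller M is more luminous → Star A.
L ratio = 10^(0.4 |ΔM|) = 10^1.237 = 17.25

Star A is more luminous, by a factor of 17.3.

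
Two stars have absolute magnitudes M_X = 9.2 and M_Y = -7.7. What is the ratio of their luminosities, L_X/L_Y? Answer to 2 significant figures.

L_X/L_Y ≈ 1.7×10^-7

ΔM = M_X − M_Y = 16.9
L_X/L_Y = 10^(−0.4 ΔM) = 10^-6.760 = 1.738×10^-7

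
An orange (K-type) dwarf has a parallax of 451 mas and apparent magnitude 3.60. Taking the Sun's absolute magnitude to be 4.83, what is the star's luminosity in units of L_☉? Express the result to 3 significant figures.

L/L_☉ ≈ 0.153

d = 1/p = 1000/451 mas = 2.217 pc
M = m − 5 log₁₀ d + 5 = 3.60 − 5·0.3458 + 5 = 6.871
M − M_☉ = 6.871 − 4.83 = 2.041
L/L_☉ = 10^(−0.4 × 2.041) = 0.1526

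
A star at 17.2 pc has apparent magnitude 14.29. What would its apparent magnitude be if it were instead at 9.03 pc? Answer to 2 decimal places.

m ≈ 12.89

Flux ∝ 1/d², so Δm = 5 log₁₀(d₂/d₁) = 5 log₁₀(9.03/17.2) = -1.399
m₂ = m₁ + Δm = 14.29 + (-1.399) = 12.891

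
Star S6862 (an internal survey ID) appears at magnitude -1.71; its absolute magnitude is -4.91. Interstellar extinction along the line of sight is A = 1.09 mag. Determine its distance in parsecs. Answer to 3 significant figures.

d ≈ 26.4 pc

m − M = 5 log₁₀(d/10 pc) + A  ⇒  -1.71 − (-4.91) − 1.09 = 5 log₁₀(d/10)
2.110 = 5 log₁₀(d/10)
log₁₀ d = (m − M − A)/5 + 1 = 1.4220
d = 10^1.4220 = 26.42 pc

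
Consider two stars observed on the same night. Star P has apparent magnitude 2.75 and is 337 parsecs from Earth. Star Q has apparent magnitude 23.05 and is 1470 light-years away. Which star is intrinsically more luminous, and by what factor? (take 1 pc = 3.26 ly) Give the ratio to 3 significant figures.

Star P is more luminous, by a factor of 7.36×10^7.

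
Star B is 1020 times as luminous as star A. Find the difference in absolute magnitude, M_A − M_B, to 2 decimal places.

M_A − M_B ≈ 7.52

Pogson: ΔM = −2.5 log₁₀(ratio) = −2.5 log₁₀(1020) = −2.5 × 3.0086 = -7.522
Star B is brighter so has the smaller magnitude: M_A − M_B is positive.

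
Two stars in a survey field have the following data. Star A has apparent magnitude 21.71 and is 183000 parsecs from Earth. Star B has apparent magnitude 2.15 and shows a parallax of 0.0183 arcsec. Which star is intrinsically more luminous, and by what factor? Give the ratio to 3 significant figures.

Star B is more luminous, by a factor of 5.95.

Star A: M = m − 5 log₁₀ d + 5 = 21.71 − 5·5.2625 + 5 = 0.398
Star B: d = 1/p = 1/0.0183″ = 54.64 pc
Star B: M = m − 5 log₁₀ d + 5 = 2.15 − 5·1.7375 + 5 = -1.538
ΔM = M_A − M_B = 0.398 − (-1.538) = 1.935; smaller M is more luminous → Star B.
L ratio = 10^(0.4 |ΔM|) = 10^0.774 = 5.946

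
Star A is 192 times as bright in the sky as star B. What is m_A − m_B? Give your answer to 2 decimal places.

m_A − m_B ≈ -5.71

Pogson: Δm = −2.5 log₁₀(ratio) = −2.5 log₁₀(192) = −2.5 × 2.2833 = -5.708
Star A is brighter, so it has the smaller magnitude: the difference is negative.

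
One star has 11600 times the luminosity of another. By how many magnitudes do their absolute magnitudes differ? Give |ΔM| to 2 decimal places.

|ΔM| ≈ 10.16

Pogson: ΔM = −2.5 log₁₀(ratio) = −2.5 log₁₀(11600) = −2.5 × 4.0645 = -10.161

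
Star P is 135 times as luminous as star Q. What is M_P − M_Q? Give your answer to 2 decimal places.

Pogson: ΔM = −2.5 log₁₀(ratio) = −2.5 log₁₀(135) = −2.5 × 2.1303 = -5.326
Star P is brighter, so it has the smaller magnitude: the difference is negative.

M_P − M_Q ≈ -5.33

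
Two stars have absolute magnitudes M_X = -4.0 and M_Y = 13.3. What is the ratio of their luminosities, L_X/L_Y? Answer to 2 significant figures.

ΔM = M_X − M_Y = -17.3
L_X/L_Y = 10^(−0.4 ΔM) = 10^6.920 = 8.318×10^6

L_X/L_Y ≈ 8.3×10^6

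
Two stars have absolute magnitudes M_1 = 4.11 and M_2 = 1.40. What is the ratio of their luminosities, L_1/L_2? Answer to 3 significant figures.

L_1/L_2 ≈ 0.0824

ΔM = M_1 − M_2 = 2.71
L_1/L_2 = 10^(−0.4 ΔM) = 10^-1.084 = 0.08241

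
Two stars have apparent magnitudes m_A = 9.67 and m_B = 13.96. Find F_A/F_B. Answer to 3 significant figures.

F_A/F_B ≈ 52.0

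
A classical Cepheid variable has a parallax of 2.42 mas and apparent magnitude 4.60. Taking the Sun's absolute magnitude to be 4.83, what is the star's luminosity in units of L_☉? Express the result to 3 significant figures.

L/L_☉ ≈ 2110

d = 1/p = 1000/2.42 mas = 413.2 pc
M = m − 5 log₁₀ d + 5 = 4.60 − 5·2.6162 + 5 = -3.481
M − M_☉ = -3.481 − 4.83 = -8.311
L/L_☉ = 10^(−0.4 × -8.311) = 2110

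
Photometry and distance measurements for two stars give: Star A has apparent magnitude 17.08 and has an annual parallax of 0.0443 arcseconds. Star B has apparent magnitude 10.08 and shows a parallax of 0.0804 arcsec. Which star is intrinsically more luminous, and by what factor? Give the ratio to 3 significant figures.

Star A: d = 1/p = 1/0.0443″ = 22.57 pc
Star A: M = m − 5 log₁₀ d + 5 = 17.08 − 5·1.3536 + 5 = 15.312
Star B: d = 1/p = 1/0.0804″ = 12.44 pc
Star B: M = m − 5 log₁₀ d + 5 = 10.08 − 5·1.0947 + 5 = 9.606
ΔM = M_A − M_B = 15.312 − (9.606) = 5.706; smaller M is more luminous → Star B.
L ratio = 10^(0.4 |ΔM|) = 10^2.282 = 191.6

Star B is more luminous, by a factor of 192.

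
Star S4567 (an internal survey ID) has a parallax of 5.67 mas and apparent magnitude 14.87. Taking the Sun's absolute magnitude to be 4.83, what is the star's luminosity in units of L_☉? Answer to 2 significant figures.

L/L_☉ ≈ 0.030

d = 1/p = 1000/5.67 mas = 176.4 pc
M = m − 5 log₁₀ d + 5 = 14.87 − 5·2.2464 + 5 = 8.638
M − M_☉ = 8.638 − 4.83 = 3.808
L/L_☉ = 10^(−0.4 × 3.808) = 0.02998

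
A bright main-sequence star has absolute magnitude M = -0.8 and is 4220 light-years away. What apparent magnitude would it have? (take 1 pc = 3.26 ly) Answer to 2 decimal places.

d = 4220 ly / 3.26 = 1294 pc
m = M + 5 log₁₀ d − 5 = -0.8 + 5·3.1121 − 5 = 9.760

m ≈ 9.76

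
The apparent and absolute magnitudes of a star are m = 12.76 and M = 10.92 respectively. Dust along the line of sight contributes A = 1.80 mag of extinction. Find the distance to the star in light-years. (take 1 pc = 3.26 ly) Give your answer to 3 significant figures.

m − M = 5 log₁₀(d/10 pc) + A  ⇒  12.76 − (10.92) − 1.80 = 5 log₁₀(d/10)
0.040 = 5 log₁₀(d/10)
log₁₀ d = (m − M − A)/5 + 1 = 1.0080
d = 10^1.0080 = 10.19 pc
= 33.21 ly

d ≈ 33.2 ly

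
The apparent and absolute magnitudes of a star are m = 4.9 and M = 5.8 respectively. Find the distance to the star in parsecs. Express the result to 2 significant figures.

d ≈ 6.6 pc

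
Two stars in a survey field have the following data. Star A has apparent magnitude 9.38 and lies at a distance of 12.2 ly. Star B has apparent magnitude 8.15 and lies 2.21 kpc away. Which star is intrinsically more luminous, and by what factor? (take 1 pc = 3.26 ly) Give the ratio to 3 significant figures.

Star B is more luminous, by a factor of 1.08×10^6.

Star A: d = 12.2 ly / 3.26 = 3.742 pc
Star A: M = m − 5 log₁₀ d + 5 = 9.38 − 5·0.5731 + 5 = 11.514
Star B: d = 2.21 kpc = 2210 pc
Star B: M = m − 5 log₁₀ d + 5 = 8.15 − 5·3.3444 + 5 = -3.572
ΔM = M_A − M_B = 11.514 − (-3.572) = 15.086; smaller M is more luminous → Star B.
L ratio = 10^(0.4 |ΔM|) = 10^6.035 = 1.083×10^6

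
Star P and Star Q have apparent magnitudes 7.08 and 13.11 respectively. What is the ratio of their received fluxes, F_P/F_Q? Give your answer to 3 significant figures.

Magnitude difference = -6.03
Flux ratio = 10^(−0.4 Δm) = 10^(−0.4 × -6.03) = 10^2.412 = 258.2

F_P/F_Q ≈ 258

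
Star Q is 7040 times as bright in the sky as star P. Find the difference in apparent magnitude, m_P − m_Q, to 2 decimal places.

m_P − m_Q ≈ 9.62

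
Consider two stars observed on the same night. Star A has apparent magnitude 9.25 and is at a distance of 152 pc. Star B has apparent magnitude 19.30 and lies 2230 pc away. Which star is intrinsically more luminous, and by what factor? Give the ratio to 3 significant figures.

Star A is more luminous, by a factor of 48.6.

Star A: M = m − 5 log₁₀ d + 5 = 9.25 − 5·2.1818 + 5 = 3.341
Star B: M = m − 5 log₁₀ d + 5 = 19.30 − 5·3.3483 + 5 = 7.558
ΔM = M_A − M_B = 3.341 − (7.558) = -4.218; smaller M is more luminous → Star A.
L ratio = 10^(0.4 |ΔM|) = 10^1.687 = 48.65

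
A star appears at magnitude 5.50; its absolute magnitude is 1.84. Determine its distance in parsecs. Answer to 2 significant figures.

d ≈ 54 pc

μ = m − M = 3.660
m − M = 5 log₁₀ d − 5
log₁₀ d = (m − M)/5 + 1 = 1.7320
d = 10^1.7320 = 53.95 pc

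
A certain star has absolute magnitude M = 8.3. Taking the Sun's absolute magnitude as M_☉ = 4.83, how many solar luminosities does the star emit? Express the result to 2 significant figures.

M − M_☉ = 8.3 − 4.83 = 3.470
L/L_☉ = 10^(−0.4 (M − M_☉)) = 10^-1.388 = 0.04093

L/L_☉ ≈ 0.041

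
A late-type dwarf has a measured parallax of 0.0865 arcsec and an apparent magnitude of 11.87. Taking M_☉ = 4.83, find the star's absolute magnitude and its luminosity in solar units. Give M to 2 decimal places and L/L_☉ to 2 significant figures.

d = 1/p = 1/0.0865″ = 11.56 pc
M = m − 5 log₁₀ d + 5 = 11.87 − 5·1.0630 + 5 = 11.555
M − M_☉ = 11.555 − 4.83 = 6.725
L/L_☉ = 10^(−0.4 × 6.725) = 2.042×10^-3

M ≈ 11.56; L/L_☉ ≈ 2.0×10^-3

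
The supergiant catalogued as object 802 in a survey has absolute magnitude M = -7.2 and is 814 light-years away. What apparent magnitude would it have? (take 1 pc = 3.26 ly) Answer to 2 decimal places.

m ≈ -0.21

d = 814 ly / 3.26 = 249.7 pc
m = M + 5 log₁₀ d − 5 = -7.2 + 5·2.3974 − 5 = -0.213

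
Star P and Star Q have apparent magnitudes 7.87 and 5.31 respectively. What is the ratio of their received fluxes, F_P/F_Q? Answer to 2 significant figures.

F_P/F_Q ≈ 0.095

Magnitude difference = 2.56
Flux ratio = 10^(−0.4 Δm) = 10^(−0.4 × 2.56) = 10^-1.024 = 0.09462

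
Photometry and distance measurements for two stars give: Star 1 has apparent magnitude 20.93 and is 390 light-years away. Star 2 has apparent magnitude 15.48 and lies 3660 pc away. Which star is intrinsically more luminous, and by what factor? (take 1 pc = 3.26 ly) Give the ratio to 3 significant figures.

Star 2 is more luminous, by a factor of 142000.

Star 1: d = 390 ly / 3.26 = 119.6 pc
Star 1: M = m − 5 log₁₀ d + 5 = 20.93 − 5·2.0778 + 5 = 15.541
Star 2: M = m − 5 log₁₀ d + 5 = 15.48 − 5·3.5635 + 5 = 2.663
ΔM = M_1 − M_2 = 15.541 − (2.663) = 12.878; smaller M is more luminous → Star 2.
L ratio = 10^(0.4 |ΔM|) = 10^5.151 = 141700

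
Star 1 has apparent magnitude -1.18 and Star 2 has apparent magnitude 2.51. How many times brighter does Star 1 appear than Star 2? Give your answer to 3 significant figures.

Δm = -1.18 − (2.51) = -3.69
Flux ratio = 10^(−0.4 Δm) = 10^(−0.4 × -3.69) = 10^1.476 = 29.92

29.9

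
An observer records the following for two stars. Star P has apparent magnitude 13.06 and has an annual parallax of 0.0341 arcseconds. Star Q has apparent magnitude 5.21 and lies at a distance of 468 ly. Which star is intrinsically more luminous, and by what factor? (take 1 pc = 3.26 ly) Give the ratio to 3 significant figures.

Star Q is more luminous, by a factor of 33100.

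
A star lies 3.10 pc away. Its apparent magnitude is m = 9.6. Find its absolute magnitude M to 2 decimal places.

5 log₁₀(d/10 pc) = 5 log₁₀(3.100) − 5 = -2.543
M = m − 5 log₁₀(d/10) = 9.6 + 2.543 = 12.143

M ≈ 12.14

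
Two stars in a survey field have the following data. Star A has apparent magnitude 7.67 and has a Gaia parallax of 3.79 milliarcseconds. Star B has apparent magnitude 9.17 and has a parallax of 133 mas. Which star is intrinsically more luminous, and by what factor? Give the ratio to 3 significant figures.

Star A is more luminous, by a factor of 4900.

Star A: p = 3.79 mas = 3.79×10^-3″ → d = 1/p = 263.9 pc
Star A: M = m − 5 log₁₀ d + 5 = 7.67 − 5·2.4214 + 5 = 0.563
Star B: p = 133 mas = 0.133″ → d = 1/p = 7.519 pc
Star B: M = m − 5 log₁₀ d + 5 = 9.17 − 5·0.8761 + 5 = 9.789
ΔM = M_A − M_B = 0.563 − (9.789) = -9.226; smaller M is more luminous → Star A.
L ratio = 10^(0.4 |ΔM|) = 10^3.690 = 4903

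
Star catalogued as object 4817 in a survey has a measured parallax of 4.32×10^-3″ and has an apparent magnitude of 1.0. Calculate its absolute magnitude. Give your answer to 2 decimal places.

M ≈ -5.82

d = 1/p = 1/4.32×10^-3″ = 231.5 pc
5 log₁₀(d/10 pc) = 5 log₁₀(231.5) − 5 = 6.823
M = m − 5 log₁₀(d/10) = 1.0 − 6.823 = -5.823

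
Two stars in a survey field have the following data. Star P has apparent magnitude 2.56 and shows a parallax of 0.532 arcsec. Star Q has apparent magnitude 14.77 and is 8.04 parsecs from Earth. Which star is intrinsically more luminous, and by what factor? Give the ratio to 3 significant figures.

Star P is more luminous, by a factor of 4180.

Star P: d = 1/p = 1/0.532″ = 1.880 pc
Star P: M = m − 5 log₁₀ d + 5 = 2.56 − 5·0.2741 + 5 = 6.190
Star Q: M = m − 5 log₁₀ d + 5 = 14.77 − 5·0.9053 + 5 = 15.244
ΔM = M_P − M_Q = 6.190 − (15.244) = -9.054; smaller M is more luminous → Star P.
L ratio = 10^(0.4 |ΔM|) = 10^3.622 = 4185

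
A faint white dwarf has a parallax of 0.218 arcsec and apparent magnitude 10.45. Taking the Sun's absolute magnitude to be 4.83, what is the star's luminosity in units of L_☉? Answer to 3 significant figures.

L/L_☉ ≈ 1.19×10^-3

d = 1/p = 1/0.218″ = 4.587 pc
M = m − 5 log₁₀ d + 5 = 10.45 − 5·0.6615 + 5 = 12.142
M − M_☉ = 12.142 − 4.83 = 7.312
L/L_☉ = 10^(−0.4 × 7.312) = 1.189×10^-3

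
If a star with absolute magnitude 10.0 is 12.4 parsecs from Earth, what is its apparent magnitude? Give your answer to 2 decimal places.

m ≈ 10.47

m = M + 5 log₁₀ d − 5 = 10.0 + 5·1.0934 − 5 = 10.467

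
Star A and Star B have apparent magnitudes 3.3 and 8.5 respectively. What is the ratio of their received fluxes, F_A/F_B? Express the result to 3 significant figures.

F_A/F_B ≈ 120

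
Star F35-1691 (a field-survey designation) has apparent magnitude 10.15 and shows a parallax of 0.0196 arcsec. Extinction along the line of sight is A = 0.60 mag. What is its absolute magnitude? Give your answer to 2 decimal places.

d = 1/p = 1/0.0196″ = 51.02 pc
5 log₁₀(d/10 pc) = 5 log₁₀(51.02) − 5 = 3.539
M = m − 5 log₁₀(d/10) − A = 10.15 − 3.539 − 0.60 = 6.011

M ≈ 6.01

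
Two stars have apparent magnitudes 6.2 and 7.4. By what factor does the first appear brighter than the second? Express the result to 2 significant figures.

Magnitude difference = -1.2
Flux ratio = 10^(−0.4 Δm) = 10^(−0.4 × -1.2) = 10^0.480 = 3.020

3.0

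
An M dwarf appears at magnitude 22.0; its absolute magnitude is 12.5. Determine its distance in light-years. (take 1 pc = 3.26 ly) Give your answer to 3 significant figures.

μ = m − M = 9.500
m − M = 5 log₁₀ d − 5
log₁₀ d = (m − M)/5 + 1 = 2.9000
d = 10^2.9000 = 794.3 pc
= 2590 ly

d ≈ 2590 ly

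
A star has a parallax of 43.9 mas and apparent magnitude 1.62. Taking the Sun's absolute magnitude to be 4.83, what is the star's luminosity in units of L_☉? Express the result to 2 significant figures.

d = 1/p = 1000/43.9 mas = 22.78 pc
M = m − 5 log₁₀ d + 5 = 1.62 − 5·1.3575 + 5 = -0.168
M − M_☉ = -0.168 − 4.83 = -4.998
L/L_☉ = 10^(−0.4 × -4.998) = 99.79

L/L_☉ ≈ 100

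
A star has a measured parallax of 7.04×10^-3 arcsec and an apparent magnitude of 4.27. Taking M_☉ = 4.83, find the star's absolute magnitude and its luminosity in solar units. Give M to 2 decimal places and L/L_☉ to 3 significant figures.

d = 1/p = 1/7.04×10^-3″ = 142.0 pc
M = m − 5 log₁₀ d + 5 = 4.27 − 5·2.1524 + 5 = -1.492
M − M_☉ = -1.492 − 4.83 = -6.322
L/L_☉ = 10^(−0.4 × -6.322) = 338.0

M ≈ -1.49; L/L_☉ ≈ 338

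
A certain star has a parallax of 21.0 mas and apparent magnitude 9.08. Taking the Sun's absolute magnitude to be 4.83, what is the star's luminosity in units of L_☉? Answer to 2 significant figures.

d = 1/p = 1000/21.0 mas = 47.62 pc
M = m − 5 log₁₀ d + 5 = 9.08 − 5·1.6778 + 5 = 5.691
M − M_☉ = 5.691 − 4.83 = 0.861
L/L_☉ = 10^(−0.4 × 0.861) = 0.4524

L/L_☉ ≈ 0.45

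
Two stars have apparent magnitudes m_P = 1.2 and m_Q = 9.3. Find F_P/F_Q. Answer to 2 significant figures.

Magnitude difference = -8.1
Flux ratio = 10^(−0.4 Δm) = 10^(−0.4 × -8.1) = 10^3.240 = 1738

F_P/F_Q ≈ 1700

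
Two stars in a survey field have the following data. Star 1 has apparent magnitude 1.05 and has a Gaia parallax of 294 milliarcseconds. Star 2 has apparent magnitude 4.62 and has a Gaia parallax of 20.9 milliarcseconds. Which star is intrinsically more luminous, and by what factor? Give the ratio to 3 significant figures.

Star 1: p = 294 mas = 0.294″ → d = 1/p = 3.401 pc
Star 1: M = m − 5 log₁₀ d + 5 = 1.05 − 5·0.5317 + 5 = 3.392
Star 2: p = 20.9 mas = 0.0209″ → d = 1/p = 47.85 pc
Star 2: M = m − 5 log₁₀ d + 5 = 4.62 − 5·1.6799 + 5 = 1.221
ΔM = M_1 − M_2 = 3.392 − (1.221) = 2.171; smaller M is more luminous → Star 2.
L ratio = 10^(0.4 |ΔM|) = 10^0.868 = 7.386

Star 2 is more luminous, by a factor of 7.39.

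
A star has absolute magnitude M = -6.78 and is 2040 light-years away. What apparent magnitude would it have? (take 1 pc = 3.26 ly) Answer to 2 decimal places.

m ≈ 2.20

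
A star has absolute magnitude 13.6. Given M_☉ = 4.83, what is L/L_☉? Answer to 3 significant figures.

M − M_☉ = 13.6 − 4.83 = 8.770
L/L_☉ = 10^(−0.4 (M − M_☉)) = 10^-3.508 = 3.105×10^-4

L/L_☉ ≈ 3.10×10^-4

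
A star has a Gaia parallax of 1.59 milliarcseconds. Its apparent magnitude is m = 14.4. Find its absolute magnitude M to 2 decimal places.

M ≈ 5.41

p = 1.59 mas = 1.59×10^-3″ → d = 1/p = 628.9 pc
5 log₁₀(d/10 pc) = 5 log₁₀(628.9) − 5 = 8.993
M = m − 5 log₁₀(d/10) = 14.4 − 8.993 = 5.407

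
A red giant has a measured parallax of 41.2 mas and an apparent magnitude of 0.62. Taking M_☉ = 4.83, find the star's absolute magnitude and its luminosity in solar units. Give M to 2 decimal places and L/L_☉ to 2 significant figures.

d = 1/p = 1000/41.2 mas = 24.27 pc
M = m − 5 log₁₀ d + 5 = 0.62 − 5·1.3851 + 5 = -1.306
M − M_☉ = -1.306 − 4.83 = -6.136
L/L_☉ = 10^(−0.4 × -6.136) = 284.6

M ≈ -1.31; L/L_☉ ≈ 280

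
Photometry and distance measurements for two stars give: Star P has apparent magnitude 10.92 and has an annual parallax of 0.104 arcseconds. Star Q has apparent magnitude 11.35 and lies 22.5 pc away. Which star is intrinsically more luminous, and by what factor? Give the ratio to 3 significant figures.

Star Q is more luminous, by a factor of 3.68.

Star P: d = 1/p = 1/0.104″ = 9.615 pc
Star P: M = m − 5 log₁₀ d + 5 = 10.92 − 5·0.9830 + 5 = 11.005
Star Q: M = m − 5 log₁₀ d + 5 = 11.35 − 5·1.3522 + 5 = 9.589
ΔM = M_P − M_Q = 11.005 − (9.589) = 1.416; smaller M is more luminous → Star Q.
L ratio = 10^(0.4 |ΔM|) = 10^0.566 = 3.685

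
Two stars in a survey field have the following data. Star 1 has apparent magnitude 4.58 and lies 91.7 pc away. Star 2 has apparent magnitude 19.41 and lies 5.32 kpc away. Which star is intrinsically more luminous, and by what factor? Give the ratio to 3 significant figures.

Star 1 is more luminous, by a factor of 254.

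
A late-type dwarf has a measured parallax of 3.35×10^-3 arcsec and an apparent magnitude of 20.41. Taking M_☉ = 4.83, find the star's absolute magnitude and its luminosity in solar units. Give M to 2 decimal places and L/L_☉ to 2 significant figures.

M ≈ 13.04; L/L_☉ ≈ 5.2×10^-4

d = 1/p = 1/3.35×10^-3″ = 298.5 pc
M = m − 5 log₁₀ d + 5 = 20.41 − 5·2.4750 + 5 = 13.035
M − M_☉ = 13.035 − 4.83 = 8.205
L/L_☉ = 10^(−0.4 × 8.205) = 5.223×10^-4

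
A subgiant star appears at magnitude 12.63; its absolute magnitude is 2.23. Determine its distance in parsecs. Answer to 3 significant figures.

Distance modulus: m − M = 12.63 − (2.23) = 10.400
m − M = 5 log₁₀ d − 5
log₁₀ d = (m − M)/5 + 1 = 3.0800
d = 10^3.0800 = 1202 pc

d ≈ 1200 pc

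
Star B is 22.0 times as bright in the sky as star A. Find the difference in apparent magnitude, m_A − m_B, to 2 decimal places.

m_A − m_B ≈ 3.36

Pogson: Δm = −2.5 log₁₀(ratio) = −2.5 log₁₀(22.0) = −2.5 × 1.3424 = -3.356
Star B is brighter so has the smaller magnitude: m_A − m_B is positive.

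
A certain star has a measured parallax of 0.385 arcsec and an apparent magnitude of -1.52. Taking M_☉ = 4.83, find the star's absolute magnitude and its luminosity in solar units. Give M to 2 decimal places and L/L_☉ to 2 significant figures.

M ≈ 1.41; L/L_☉ ≈ 23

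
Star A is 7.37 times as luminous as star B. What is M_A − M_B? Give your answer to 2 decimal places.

Pogson: ΔM = −2.5 log₁₀(ratio) = −2.5 log₁₀(7.37) = −2.5 × 0.8675 = -2.169
Star A is brighter, so it has the smaller magnitude: the difference is negative.

M_A − M_B ≈ -2.17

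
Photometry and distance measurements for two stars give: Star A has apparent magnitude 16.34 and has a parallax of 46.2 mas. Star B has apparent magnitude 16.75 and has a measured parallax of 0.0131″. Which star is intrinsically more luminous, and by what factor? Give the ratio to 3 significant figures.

Star A: p = 46.2 mas = 0.0462″ → d = 1/p = 21.65 pc
Star A: M = m − 5 log₁₀ d + 5 = 16.34 − 5·1.3354 + 5 = 14.663
Star B: d = 1/p = 1/0.0131″ = 76.34 pc
Star B: M = m − 5 log₁₀ d + 5 = 16.75 − 5·1.8827 + 5 = 12.336
ΔM = M_A − M_B = 14.663 − (12.336) = 2.327; smaller M is more luminous → Star B.
L ratio = 10^(0.4 |ΔM|) = 10^0.931 = 8.526

Star B is more luminous, by a factor of 8.53.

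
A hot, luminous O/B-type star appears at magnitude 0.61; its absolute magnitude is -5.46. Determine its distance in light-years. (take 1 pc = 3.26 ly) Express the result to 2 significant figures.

d ≈ 530 ly

μ = m − M = 6.070
m − M = 5 log₁₀ d − 5
log₁₀ d = (m − M)/5 + 1 = 2.2140
d = 10^2.2140 = 163.7 pc
= 533.6 ly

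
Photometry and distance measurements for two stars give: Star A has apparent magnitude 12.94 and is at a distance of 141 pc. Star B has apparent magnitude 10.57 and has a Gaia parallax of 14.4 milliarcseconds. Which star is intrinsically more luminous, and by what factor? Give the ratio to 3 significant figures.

Star B is more luminous, by a factor of 2.15.

Star A: M = m − 5 log₁₀ d + 5 = 12.94 − 5·2.1492 + 5 = 7.194
Star B: p = 14.4 mas = 0.0144″ → d = 1/p = 69.44 pc
Star B: M = m − 5 log₁₀ d + 5 = 10.57 − 5·1.8416 + 5 = 6.362
ΔM = M_A − M_B = 7.194 − (6.362) = 0.832; smaller M is more luminous → Star B.
L ratio = 10^(0.4 |ΔM|) = 10^0.333 = 2.152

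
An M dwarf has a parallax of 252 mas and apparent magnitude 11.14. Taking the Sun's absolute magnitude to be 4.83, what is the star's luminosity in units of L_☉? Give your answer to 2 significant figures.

L/L_☉ ≈ 4.7×10^-4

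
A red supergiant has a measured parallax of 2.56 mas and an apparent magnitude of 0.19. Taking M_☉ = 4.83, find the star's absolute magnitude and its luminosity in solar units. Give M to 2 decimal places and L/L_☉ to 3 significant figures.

M ≈ -7.77; L/L_☉ ≈ 110000

d = 1/p = 1000/2.56 mas = 390.6 pc
M = m − 5 log₁₀ d + 5 = 0.19 − 5·2.5918 + 5 = -7.769
M − M_☉ = -7.769 − 4.83 = -12.599
L/L_☉ = 10^(−0.4 × -12.599) = 109500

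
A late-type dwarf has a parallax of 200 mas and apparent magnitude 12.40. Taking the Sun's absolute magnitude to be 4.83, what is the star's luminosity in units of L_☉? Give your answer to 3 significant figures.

L/L_☉ ≈ 2.34×10^-4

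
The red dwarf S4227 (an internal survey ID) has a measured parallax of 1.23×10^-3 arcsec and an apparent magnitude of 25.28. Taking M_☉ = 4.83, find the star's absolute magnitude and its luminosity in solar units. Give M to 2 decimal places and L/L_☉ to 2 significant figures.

M ≈ 15.73; L/L_☉ ≈ 4.4×10^-5

d = 1/p = 1/1.23×10^-3″ = 813.0 pc
M = m − 5 log₁₀ d + 5 = 25.28 − 5·2.9101 + 5 = 15.730
M − M_☉ = 15.730 − 4.83 = 10.900
L/L_☉ = 10^(−0.4 × 10.900) = 4.367×10^-5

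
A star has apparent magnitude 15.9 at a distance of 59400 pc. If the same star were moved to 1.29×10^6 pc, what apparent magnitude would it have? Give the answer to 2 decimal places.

Flux ∝ 1/d², so Δm = 5 log₁₀(d₂/d₁) = 5 log₁₀(1.29×10^6/59400) = 6.684
m₂ = m₁ + Δm = 15.9 + (6.684) = 22.584

m ≈ 22.58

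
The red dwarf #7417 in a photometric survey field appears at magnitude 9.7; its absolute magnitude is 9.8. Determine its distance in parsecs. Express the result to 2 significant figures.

d ≈ 9.5 pc

μ = m − M = -0.100
m − M = 5 log₁₀ d − 5
log₁₀ d = (m − M)/5 + 1 = 0.9800
d = 10^0.9800 = 9.550 pc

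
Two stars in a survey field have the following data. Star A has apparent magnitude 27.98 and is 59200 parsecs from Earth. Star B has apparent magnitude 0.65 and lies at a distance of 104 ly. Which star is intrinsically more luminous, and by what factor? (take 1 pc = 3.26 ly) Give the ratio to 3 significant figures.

Star B is more luminous, by a factor of 24800.

Star A: M = m − 5 log₁₀ d + 5 = 27.98 − 5·4.7723 + 5 = 9.118
Star B: d = 104 ly / 3.26 = 31.90 pc
Star B: M = m − 5 log₁₀ d + 5 = 0.65 − 5·1.5038 + 5 = -1.869
ΔM = M_A − M_B = 9.118 − (-1.869) = 10.987; smaller M is more luminous → Star B.
L ratio = 10^(0.4 |ΔM|) = 10^4.395 = 24830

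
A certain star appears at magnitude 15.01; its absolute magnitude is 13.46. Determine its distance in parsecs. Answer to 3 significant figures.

d ≈ 20.4 pc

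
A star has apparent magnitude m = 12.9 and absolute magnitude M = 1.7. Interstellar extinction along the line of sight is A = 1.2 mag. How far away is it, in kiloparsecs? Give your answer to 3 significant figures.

m − M = 5 log₁₀(d/10 pc) + A  ⇒  12.9 − (1.7) − 1.2 = 5 log₁₀(d/10)
10.000 = 5 log₁₀(d/10)
log₁₀ d = (m − M − A)/5 + 1 = 3.0000
d = 10^3.0000 = 1000 pc
= 1.000 kpc

d ≈ 1.00 kpc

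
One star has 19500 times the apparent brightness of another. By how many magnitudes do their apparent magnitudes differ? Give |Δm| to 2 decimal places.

Pogson: Δm = −2.5 log₁₀(ratio) = −2.5 log₁₀(19500) = −2.5 × 4.2900 = -10.725

|Δm| ≈ 10.73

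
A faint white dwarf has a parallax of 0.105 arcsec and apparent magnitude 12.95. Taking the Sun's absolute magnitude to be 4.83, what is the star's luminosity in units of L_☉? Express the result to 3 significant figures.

L/L_☉ ≈ 5.12×10^-4

d = 1/p = 1/0.105″ = 9.524 pc
M = m − 5 log₁₀ d + 5 = 12.95 − 5·0.9788 + 5 = 13.056
M − M_☉ = 13.056 − 4.83 = 8.226
L/L_☉ = 10^(−0.4 × 8.226) = 5.124×10^-4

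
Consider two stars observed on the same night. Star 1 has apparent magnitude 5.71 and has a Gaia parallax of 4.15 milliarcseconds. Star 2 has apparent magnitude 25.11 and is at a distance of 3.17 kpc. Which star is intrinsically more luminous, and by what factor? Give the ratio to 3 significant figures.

Star 1: p = 4.15 mas = 4.15×10^-3″ → d = 1/p = 241.0 pc
Star 1: M = m − 5 log₁₀ d + 5 = 5.71 − 5·2.3820 + 5 = -1.200
Star 2: d = 3.17 kpc = 3170 pc
Star 2: M = m − 5 log₁₀ d + 5 = 25.11 − 5·3.5011 + 5 = 12.605
ΔM = M_1 − M_2 = -1.200 − (12.605) = -13.804; smaller M is more luminous → Star 1.
L ratio = 10^(0.4 |ΔM|) = 10^5.522 = 332500

Star 1 is more luminous, by a factor of 332000.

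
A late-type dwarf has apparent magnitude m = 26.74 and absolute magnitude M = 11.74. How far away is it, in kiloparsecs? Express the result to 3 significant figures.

d ≈ 10.0 kpc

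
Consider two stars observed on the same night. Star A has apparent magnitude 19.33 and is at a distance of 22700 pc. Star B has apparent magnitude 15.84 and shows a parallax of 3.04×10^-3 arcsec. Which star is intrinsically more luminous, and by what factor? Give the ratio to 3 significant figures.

Star A is more luminous, by a factor of 191.

Star A: M = m − 5 log₁₀ d + 5 = 19.33 − 5·4.3560 + 5 = 2.550
Star B: d = 1/p = 1/3.04×10^-3″ = 328.9 pc
Star B: M = m − 5 log₁₀ d + 5 = 15.84 − 5·2.5171 + 5 = 8.254
ΔM = M_A − M_B = 2.550 − (8.254) = -5.704; smaller M is more luminous → Star A.
L ratio = 10^(0.4 |ΔM|) = 10^2.282 = 191.3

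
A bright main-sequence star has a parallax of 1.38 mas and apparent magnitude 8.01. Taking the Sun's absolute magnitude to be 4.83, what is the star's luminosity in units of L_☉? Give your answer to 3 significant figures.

L/L_☉ ≈ 281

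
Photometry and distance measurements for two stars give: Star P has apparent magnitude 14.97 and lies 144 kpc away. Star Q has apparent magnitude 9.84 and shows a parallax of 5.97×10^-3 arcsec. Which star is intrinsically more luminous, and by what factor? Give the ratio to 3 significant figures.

Star P is more luminous, by a factor of 6560.

Star P: d = 144 kpc = 144000 pc
Star P: M = m − 5 log₁₀ d + 5 = 14.97 − 5·5.1584 + 5 = -5.822
Star Q: d = 1/p = 1/5.97×10^-3″ = 167.5 pc
Star Q: M = m − 5 log₁₀ d + 5 = 9.84 − 5·2.2240 + 5 = 3.720
ΔM = M_P − M_Q = -5.822 − (3.720) = -9.542; smaller M is more luminous → Star P.
L ratio = 10^(0.4 |ΔM|) = 10^3.817 = 6557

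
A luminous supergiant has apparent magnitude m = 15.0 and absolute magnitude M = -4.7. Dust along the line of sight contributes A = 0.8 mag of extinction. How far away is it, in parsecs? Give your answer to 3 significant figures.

m − M = 5 log₁₀(d/10 pc) + A  ⇒  15.0 − (-4.7) − 0.8 = 5 log₁₀(d/10)
18.900 = 5 log₁₀(d/10)
log₁₀ d = (m − M − A)/5 + 1 = 4.7800
d = 10^4.7800 = 60260 pc

d ≈ 60300 pc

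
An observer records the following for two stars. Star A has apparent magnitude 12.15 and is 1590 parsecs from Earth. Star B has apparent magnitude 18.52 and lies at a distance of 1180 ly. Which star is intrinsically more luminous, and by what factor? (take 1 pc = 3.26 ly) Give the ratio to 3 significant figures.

Star A is more luminous, by a factor of 6810.

Star A: M = m − 5 log₁₀ d + 5 = 12.15 − 5·3.2014 + 5 = 1.143
Star B: d = 1180 ly / 3.26 = 362.0 pc
Star B: M = m − 5 log₁₀ d + 5 = 18.52 − 5·2.5587 + 5 = 10.727
ΔM = M_A − M_B = 1.143 − (10.727) = -9.584; smaller M is more luminous → Star A.
L ratio = 10^(0.4 |ΔM|) = 10^3.833 = 6815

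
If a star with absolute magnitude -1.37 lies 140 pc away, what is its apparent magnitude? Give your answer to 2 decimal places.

m ≈ 4.36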